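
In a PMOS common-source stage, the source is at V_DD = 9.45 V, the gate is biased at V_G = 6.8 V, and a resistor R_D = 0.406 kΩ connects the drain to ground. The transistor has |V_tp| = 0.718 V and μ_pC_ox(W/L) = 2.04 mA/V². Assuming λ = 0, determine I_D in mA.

V_SG = V_DD − V_G = 9.45 − 6.8 = 2.65 V, so V_ov = 2.65 − 0.718 = 1.93 V.
Assume saturation: I_D = ½ k_p V_ov² = 0.5 × 2.04 × 1.93² = 3.81 mA, giving V_SD = V_DD − I_D R_D = 9.45 − 3.81 × 0.406 = 7.9 V.
V_SD = 7.9 V ≥ V_ov = 1.93 V, confirming saturation.

I_D = 3.81 mA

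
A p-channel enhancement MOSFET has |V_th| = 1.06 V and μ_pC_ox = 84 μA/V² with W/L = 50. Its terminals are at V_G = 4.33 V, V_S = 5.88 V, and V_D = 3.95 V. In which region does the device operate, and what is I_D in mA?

V_SG = V_S − V_G = 5.88 − 4.33 = 1.55 V; V_SD = V_S − V_D = 5.88 − 3.95 = 1.93 V.
k_p = μ_pC_ox · (W/L) = 4.2 mA/V².
V_ov = V_SG − |V_th| = 1.55 − 1.06 = 0.49 V.
Since V_SD = 1.93 V ≥ V_ov = 0.49 V, the device is in saturation.
I_D = ½ k_p V_ov² = 0.5 × 4.2 × 0.49² = 0.504 mA.

Saturation; I_D = 0.504 mA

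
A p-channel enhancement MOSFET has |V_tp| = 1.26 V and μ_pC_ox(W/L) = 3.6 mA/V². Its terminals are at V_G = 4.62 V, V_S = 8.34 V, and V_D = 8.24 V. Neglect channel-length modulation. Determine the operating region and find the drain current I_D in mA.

Triode; I_D = 0.868 mA

V_SG = V_S − V_G = 8.34 − 4.62 = 3.72 V; V_SD = V_S − V_D = 8.34 − 8.24 = 0.1 V.
V_ov = V_SG − |V_tp| = 3.72 − 1.26 = 2.46 V.
Since V_SD = 0.1 V < V_ov = 2.46 V, the device is in the triode region.
I_D = k_p [V_ov · V_SD − ½ V_SD²] = 3.6 × [2.46 × 0.1 − 0.5 × 0.1²] = 0.868 mA.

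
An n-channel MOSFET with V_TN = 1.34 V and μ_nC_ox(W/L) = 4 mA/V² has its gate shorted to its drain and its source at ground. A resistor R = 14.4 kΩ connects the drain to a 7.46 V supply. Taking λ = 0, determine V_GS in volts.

With gate tied to drain, V_GS = V_DS ≥ V_GS − V_TN, so the device is in saturation.
KCL at the drain: ½ k_n (V_GS − V_TN)² = (V_DD − V_GS)/R.
Let x = V_GS − 1.34. Then 28.8 x² + x − 6.12 = 0, giving x = 0.444 V (positive root), so V_GS = 1.78 V.
I_D = (V_DD − V_GS)/R = (7.46 − 1.78) / 14.4 = 0.394 mA.

V_GS = 1.78 V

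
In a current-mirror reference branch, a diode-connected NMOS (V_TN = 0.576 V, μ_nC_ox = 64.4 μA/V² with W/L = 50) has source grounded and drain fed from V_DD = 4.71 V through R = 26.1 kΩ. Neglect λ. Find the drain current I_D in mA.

With gate tied to drain, V_GS = V_DS ≥ V_GS − V_TN, so the device is in saturation.
k_n = μ_nC_ox · (W/L) = 3.22 mA/V².
KCL at the drain: ½ k_n (V_GS − V_TN)² = (V_DD − V_GS)/R.
Let x = V_GS − 0.576. Then 42 x² + x − 4.134 = 0, giving x = 0.302 V (positive root), so V_GS = 0.878 V.
I_D = (V_DD − V_GS)/R = (4.71 − 0.878) / 26.1 = 0.147 mA.

I_D = 0.147 mA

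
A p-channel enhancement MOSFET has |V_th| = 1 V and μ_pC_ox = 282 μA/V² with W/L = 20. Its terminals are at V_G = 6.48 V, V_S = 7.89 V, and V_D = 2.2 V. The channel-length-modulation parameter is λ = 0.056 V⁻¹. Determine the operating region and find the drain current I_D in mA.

V_SG = V_S − V_G = 7.89 − 6.48 = 1.41 V; V_SD = V_S − V_D = 7.89 − 2.2 = 5.69 V.
k_p = μ_pC_ox · (W/L) = 5.64 mA/V².
V_ov = V_SG − |V_th| = 1.41 − 1 = 0.41 V.
Since V_SD = 5.69 V ≥ V_ov = 0.41 V, the device is in saturation.
I_D = ½ k_p V_ov² (1 + λ V_SD) = 0.5 × 5.64 × 0.41² × (1 + 0.056 × 5.69) = 0.625 mA.

Saturation; I_D = 0.625 mA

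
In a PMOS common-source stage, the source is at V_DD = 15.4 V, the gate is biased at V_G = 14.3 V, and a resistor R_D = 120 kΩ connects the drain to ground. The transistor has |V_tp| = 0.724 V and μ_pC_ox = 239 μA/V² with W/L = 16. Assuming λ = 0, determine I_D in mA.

I_D = 0.127 mA

V_SG = V_DD − V_G = 15.4 − 14.3 = 1.1 V, so V_ov = 1.1 − 0.724 = 0.376 V.
k_p = μ_pC_ox · (W/L) = 3.824 mA/V².
Assume saturation: I_D = ½ k_p V_ov² = 0.5 × 3.824 × 0.376² = 0.27 mA, giving V_SD = V_DD − I_D R_D = 15.4 − 0.27 × 120 = -17 V.
But -17 V < V_ov = 0.376 V, so the device is actually in triode.
In triode I_D = k_p[V_ov V_SD − ½ V_SD²] and I_D = (V_DD − V_SD)/R_D. Equating: 229 V_SD² − 173.5 V_SD + 15.4 = 0, giving V_SD = 0.103 V (the root below V_ov).
I_D = (15.4 − 0.103) / 120 = 0.127 mA.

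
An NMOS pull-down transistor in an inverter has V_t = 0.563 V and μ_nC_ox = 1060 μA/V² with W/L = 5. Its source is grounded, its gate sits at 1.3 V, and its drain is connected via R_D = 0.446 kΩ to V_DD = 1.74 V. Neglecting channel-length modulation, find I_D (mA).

I_D = 1.44 mA

V_GS = V_G = 1.3 V, so V_ov = 1.3 − 0.563 = 0.737 V.
k_n = μ_nC_ox · (W/L) = 5.3 mA/V².
Assume saturation: I_D = ½ k_n V_ov² = 0.5 × 5.3 × 0.737² = 1.44 mA, giving V_DS = V_DD − I_D R_D = 1.74 − 1.44 × 0.446 = 1.1 V.
V_DS = 1.1 V ≥ V_ov = 0.737 V, confirming saturation.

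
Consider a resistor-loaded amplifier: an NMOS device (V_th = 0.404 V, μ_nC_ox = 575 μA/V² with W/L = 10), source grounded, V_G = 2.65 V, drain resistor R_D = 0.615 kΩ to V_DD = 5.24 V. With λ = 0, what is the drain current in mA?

I_D = 7.42 mA

V_GS = V_G = 2.65 V, so V_ov = 2.65 − 0.404 = 2.25 V.
k_n = μ_nC_ox · (W/L) = 5.75 mA/V².
Assume saturation: I_D = ½ k_n V_ov² = 0.5 × 5.75 × 2.25² = 14.5 mA, giving V_DS = V_DD − I_D R_D = 5.24 − 14.5 × 0.615 = -3.68 V.
But -3.68 V < V_ov = 2.25 V, so the device is actually in triode.
In triode I_D = k_n[V_ov V_DS − ½ V_DS²] and I_D = (V_DD − V_DS)/R_D. Equating: 1.77 V_DS² − 8.942 V_DS + 5.24 = 0, giving V_DS = 0.676 V (the root below V_ov).
I_D = (5.24 − 0.676) / 0.615 = 7.42 mA.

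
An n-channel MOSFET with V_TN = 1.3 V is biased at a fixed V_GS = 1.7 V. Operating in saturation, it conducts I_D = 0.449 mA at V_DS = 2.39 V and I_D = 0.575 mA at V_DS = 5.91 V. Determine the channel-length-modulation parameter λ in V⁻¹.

With V_GS fixed, I_D ∝ (1 + λ V_DS) in saturation, so I_D2/I_D1 = (1 + λ V_DS2)/(1 + λ V_DS1).
0.575/0.449 = 1.281 = (1 + 5.91 λ)/(1 + 2.39 λ).
Solving: λ (I_D1 V_DS2 − I_D2 V_DS1) = I_D2 − I_D1, so λ = (0.575 − 0.449) / (0.449 × 5.91 − 0.575 × 2.39) = 0.126 / 1.28 = 0.0985 V⁻¹.

λ = 0.0985 V⁻¹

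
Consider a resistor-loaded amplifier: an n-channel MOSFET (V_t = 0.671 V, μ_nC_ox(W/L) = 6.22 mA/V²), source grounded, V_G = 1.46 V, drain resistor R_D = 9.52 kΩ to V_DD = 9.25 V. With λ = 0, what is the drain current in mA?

V_GS = V_G = 1.46 V, so V_ov = 1.46 − 0.671 = 0.789 V.
Assume saturation: I_D = ½ k_n V_ov² = 0.5 × 6.22 × 0.789² = 1.94 mA, giving V_DS = V_DD − I_D R_D = 9.25 − 1.94 × 9.52 = -9.18 V.
But -9.18 V < V_ov = 0.789 V, so the device is actually in triode.
In triode I_D = k_n[V_ov V_DS − ½ V_DS²] and I_D = (V_DD − V_DS)/R_D. Equating: 29.6 V_DS² − 47.72 V_DS + 9.25 = 0, giving V_DS = 0.225 V (the root below V_ov).
I_D = (9.25 − 0.225) / 9.52 = 0.948 mA.

I_D = 0.948 mA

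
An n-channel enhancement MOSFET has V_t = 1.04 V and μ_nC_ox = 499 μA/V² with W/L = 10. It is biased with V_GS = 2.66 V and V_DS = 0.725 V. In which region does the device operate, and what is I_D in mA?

Triode; I_D = 4.55 mA

k_n = μ_nC_ox · (W/L) = 4.99 mA/V².
V_ov = V_GS − V_t = 2.66 − 1.04 = 1.62 V.
Since V_DS = 0.725 V < V_ov = 1.62 V, the device is in the triode region.
I_D = k_n [V_ov · V_DS − ½ V_DS²] = 4.99 × [1.62 × 0.725 − 0.5 × 0.725²] = 4.55 mA.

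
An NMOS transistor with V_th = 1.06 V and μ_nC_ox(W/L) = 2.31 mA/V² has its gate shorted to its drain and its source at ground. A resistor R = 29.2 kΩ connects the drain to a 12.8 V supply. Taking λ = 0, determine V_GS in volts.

With gate tied to drain, V_GS = V_DS ≥ V_GS − V_th, so the device is in saturation.
KCL at the drain: ½ k_n (V_GS − V_th)² = (V_DD − V_GS)/R.
Let x = V_GS − 1.06. Then 33.7 x² + x − 11.74 = 0, giving x = 0.575 V (positive root), so V_GS = 1.64 V.
I_D = (V_DD − V_GS)/R = (12.8 − 1.64) / 29.2 = 0.382 mA.

V_GS = 1.64 V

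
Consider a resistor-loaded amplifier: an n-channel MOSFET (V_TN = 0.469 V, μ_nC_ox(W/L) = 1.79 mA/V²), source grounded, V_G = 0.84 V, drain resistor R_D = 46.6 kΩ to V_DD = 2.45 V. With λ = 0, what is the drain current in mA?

I_D = 0.0507 mA

V_GS = V_G = 0.84 V, so V_ov = 0.84 − 0.469 = 0.371 V.
Assume saturation: I_D = ½ k_n V_ov² = 0.5 × 1.79 × 0.371² = 0.123 mA, giving V_DS = V_DD − I_D R_D = 2.45 − 0.123 × 46.6 = -3.29 V.
But -3.29 V < V_ov = 0.371 V, so the device is actually in triode.
In triode I_D = k_n[V_ov V_DS − ½ V_DS²] and I_D = (V_DD − V_DS)/R_D. Equating: 41.7 V_DS² − 31.95 V_DS + 2.45 = 0, giving V_DS = 0.0864 V (the root below V_ov).
I_D = (2.45 − 0.0864) / 46.6 = 0.0507 mA.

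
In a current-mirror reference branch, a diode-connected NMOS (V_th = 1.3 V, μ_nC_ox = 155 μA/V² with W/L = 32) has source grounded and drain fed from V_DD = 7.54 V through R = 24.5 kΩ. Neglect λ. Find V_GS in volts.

With gate tied to drain, V_GS = V_DS ≥ V_GS − V_th, so the device is in saturation.
k_n = μ_nC_ox · (W/L) = 4.96 mA/V².
KCL at the drain: ½ k_n (V_GS − V_th)² = (V_DD − V_GS)/R.
Let x = V_GS − 1.3. Then 60.8 x² + x − 6.24 = 0, giving x = 0.312 V (positive root), so V_GS = 1.61 V.
I_D = (V_DD − V_GS)/R = (7.54 − 1.61) / 24.5 = 0.242 mA.

V_GS = 1.61 V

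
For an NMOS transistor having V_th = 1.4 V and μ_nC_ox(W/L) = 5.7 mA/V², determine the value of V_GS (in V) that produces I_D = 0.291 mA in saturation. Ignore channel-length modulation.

V_GS = 1.72 V

In saturation I_D = ½ k_n (V_GS − V_th)², so V_GS − V_th = √(2 I_D / k_n) = √(2 × 0.291 / 5.7) = 0.32 V.
V_GS = 1.4 + 0.32 = 1.72 V.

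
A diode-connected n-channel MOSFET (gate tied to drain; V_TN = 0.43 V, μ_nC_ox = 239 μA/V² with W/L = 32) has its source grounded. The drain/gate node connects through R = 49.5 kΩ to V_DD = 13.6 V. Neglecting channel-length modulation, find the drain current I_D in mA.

With gate tied to drain, V_GS = V_DS ≥ V_GS − V_TN, so the device is in saturation.
k_n = μ_nC_ox · (W/L) = 7.648 mA/V².
KCL at the drain: ½ k_n (V_GS − V_TN)² = (V_DD − V_GS)/R.
Let x = V_GS − 0.43. Then 189 x² + x − 13.17 = 0, giving x = 0.261 V (positive root), so V_GS = 0.691 V.
I_D = (V_DD − V_GS)/R = (13.6 − 0.691) / 49.5 = 0.261 mA.

I_D = 0.261 mA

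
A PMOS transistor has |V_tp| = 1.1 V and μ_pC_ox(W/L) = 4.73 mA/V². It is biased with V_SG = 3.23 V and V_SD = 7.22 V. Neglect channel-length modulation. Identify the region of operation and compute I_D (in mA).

Saturation; I_D = 10.7 mA

V_ov = V_SG − |V_tp| = 3.23 − 1.1 = 2.13 V.
Since V_SD = 7.22 V ≥ V_ov = 2.13 V, the device is in saturation.
I_D = ½ k_p V_ov² = 0.5 × 4.73 × 2.13² = 10.7 mA.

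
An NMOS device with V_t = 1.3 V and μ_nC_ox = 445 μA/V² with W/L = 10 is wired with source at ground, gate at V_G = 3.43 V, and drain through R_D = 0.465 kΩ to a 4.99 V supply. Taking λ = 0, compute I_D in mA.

I_D = 8.16 mA

V_GS = V_G = 3.43 V, so V_ov = 3.43 − 1.3 = 2.13 V.
k_n = μ_nC_ox · (W/L) = 4.45 mA/V².
Assume saturation: I_D = ½ k_n V_ov² = 0.5 × 4.45 × 2.13² = 10.1 mA, giving V_DS = V_DD − I_D R_D = 4.99 − 10.1 × 0.465 = 0.296 V.
But 0.296 V < V_ov = 2.13 V, so the device is actually in triode.
In triode I_D = k_n[V_ov V_DS − ½ V_DS²] and I_D = (V_DD − V_DS)/R_D. Equating: 1.03 V_DS² − 5.408 V_DS + 4.99 = 0, giving V_DS = 1.2 V (the root below V_ov).
I_D = (4.99 − 1.2) / 0.465 = 8.16 mA.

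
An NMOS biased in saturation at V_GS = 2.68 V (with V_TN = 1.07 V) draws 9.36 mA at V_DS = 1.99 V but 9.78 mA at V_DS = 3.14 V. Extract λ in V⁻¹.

With V_GS fixed, I_D ∝ (1 + λ V_DS) in saturation, so I_D2/I_D1 = (1 + λ V_DS2)/(1 + λ V_DS1).
9.78/9.36 = 1.045 = (1 + 3.14 λ)/(1 + 1.99 λ).
Solving: λ (I_D1 V_DS2 − I_D2 V_DS1) = I_D2 − I_D1, so λ = (9.78 − 9.36) / (9.36 × 3.14 − 9.78 × 1.99) = 0.42 / 9.93 = 0.0423 V⁻¹.

λ = 0.0423 V⁻¹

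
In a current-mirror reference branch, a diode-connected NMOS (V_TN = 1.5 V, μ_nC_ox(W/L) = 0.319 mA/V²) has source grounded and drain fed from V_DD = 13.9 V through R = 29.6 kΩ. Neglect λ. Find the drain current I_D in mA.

I_D = 0.368 mA

With gate tied to drain, V_GS = V_DS ≥ V_GS − V_TN, so the device is in saturation.
KCL at the drain: ½ k_n (V_GS − V_TN)² = (V_DD − V_GS)/R.
Let x = V_GS − 1.5. Then 4.72 x² + x − 12.4 = 0, giving x = 1.52 V (positive root), so V_GS = 3.02 V.
I_D = (V_DD − V_GS)/R = (13.9 − 3.02) / 29.6 = 0.368 mA.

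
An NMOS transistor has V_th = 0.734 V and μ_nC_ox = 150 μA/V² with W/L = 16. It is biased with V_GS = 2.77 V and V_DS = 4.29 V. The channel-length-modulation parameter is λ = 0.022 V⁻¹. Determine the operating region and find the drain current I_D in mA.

Saturation; I_D = 5.44 mA

k_n = μ_nC_ox · (W/L) = 2.4 mA/V².
V_ov = V_GS − V_th = 2.77 − 0.734 = 2.04 V.
Since V_DS = 4.29 V ≥ V_ov = 2.04 V, the device is in saturation.
I_D = ½ k_n V_ov² (1 + λ V_DS) = 0.5 × 2.4 × 2.04² × (1 + 0.022 × 4.29) = 5.44 mA.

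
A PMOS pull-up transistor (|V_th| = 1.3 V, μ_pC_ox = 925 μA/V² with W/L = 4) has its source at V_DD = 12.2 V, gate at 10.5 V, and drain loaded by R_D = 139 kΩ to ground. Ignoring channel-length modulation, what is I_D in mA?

I_D = 0.0873 mA

V_SG = V_DD − V_G = 12.2 − 10.5 = 1.7 V, so V_ov = 1.7 − 1.3 = 0.4 V.
k_p = μ_pC_ox · (W/L) = 3.7 mA/V².
Assume saturation: I_D = ½ k_p V_ov² = 0.5 × 3.7 × 0.4² = 0.296 mA, giving V_SD = V_DD − I_D R_D = 12.2 − 0.296 × 139 = -28.9 V.
But -28.9 V < V_ov = 0.4 V, so the device is actually in triode.
In triode I_D = k_p[V_ov V_SD − ½ V_SD²] and I_D = (V_DD − V_SD)/R_D. Equating: 257 V_SD² − 206.7 V_SD + 12.2 = 0, giving V_SD = 0.0641 V (the root below V_ov).
I_D = (12.2 − 0.0641) / 139 = 0.0873 mA.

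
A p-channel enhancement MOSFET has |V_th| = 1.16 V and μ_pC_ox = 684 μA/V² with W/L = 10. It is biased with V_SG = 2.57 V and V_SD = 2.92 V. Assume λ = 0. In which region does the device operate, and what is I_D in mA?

Saturation; I_D = 6.80 mA

k_p = μ_pC_ox · (W/L) = 6.84 mA/V².
V_ov = V_SG − |V_th| = 2.57 − 1.16 = 1.41 V.
Since V_SD = 2.92 V ≥ V_ov = 1.41 V, the device is in saturation.
I_D = ½ k_p V_ov² = 0.5 × 6.84 × 1.41² = 6.8 mA.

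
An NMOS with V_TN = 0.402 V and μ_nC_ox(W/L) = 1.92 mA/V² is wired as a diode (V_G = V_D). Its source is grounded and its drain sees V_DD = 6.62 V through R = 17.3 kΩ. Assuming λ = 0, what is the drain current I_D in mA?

With gate tied to drain, V_GS = V_DS ≥ V_GS − V_TN, so the device is in saturation.
KCL at the drain: ½ k_n (V_GS − V_TN)² = (V_DD − V_GS)/R.
Let x = V_GS − 0.402. Then 16.6 x² + x − 6.218 = 0, giving x = 0.583 V (positive root), so V_GS = 0.985 V.
I_D = (V_DD − V_GS)/R = (6.62 − 0.985) / 17.3 = 0.326 mA.

I_D = 0.326 mA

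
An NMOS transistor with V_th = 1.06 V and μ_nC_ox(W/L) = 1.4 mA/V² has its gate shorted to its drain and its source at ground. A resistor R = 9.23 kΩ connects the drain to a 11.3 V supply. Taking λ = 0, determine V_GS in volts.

With gate tied to drain, V_GS = V_DS ≥ V_GS − V_th, so the device is in saturation.
KCL at the drain: ½ k_n (V_GS − V_th)² = (V_DD − V_GS)/R.
Let x = V_GS − 1.06. Then 6.46 x² + x − 10.24 = 0, giving x = 1.18 V (positive root), so V_GS = 2.24 V.
I_D = (V_DD − V_GS)/R = (11.3 − 2.24) / 9.23 = 0.981 mA.

V_GS = 2.24 V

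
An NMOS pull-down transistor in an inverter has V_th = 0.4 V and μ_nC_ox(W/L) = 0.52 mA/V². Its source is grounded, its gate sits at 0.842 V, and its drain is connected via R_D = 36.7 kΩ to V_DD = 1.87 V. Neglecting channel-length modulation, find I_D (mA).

V_GS = V_G = 0.842 V, so V_ov = 0.842 − 0.4 = 0.442 V.
Assume saturation: I_D = ½ k_n V_ov² = 0.5 × 0.52 × 0.442² = 0.0508 mA, giving V_DS = V_DD − I_D R_D = 1.87 − 0.0508 × 36.7 = 0.00584 V.
But 0.00584 V < V_ov = 0.442 V, so the device is actually in triode.
In triode I_D = k_n[V_ov V_DS − ½ V_DS²] and I_D = (V_DD − V_DS)/R_D. Equating: 9.54 V_DS² − 9.435 V_DS + 1.87 = 0, giving V_DS = 0.274 V (the root below V_ov).
I_D = (1.87 − 0.274) / 36.7 = 0.0435 mA.

I_D = 0.0435 mA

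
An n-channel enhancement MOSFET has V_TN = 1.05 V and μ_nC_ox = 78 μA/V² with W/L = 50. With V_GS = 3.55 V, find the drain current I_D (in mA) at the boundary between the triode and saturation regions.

I_D = 12.2 mA

At the boundary V_DS = V_ov = V_GS − V_TN = 3.55 − 1.05 = 2.5 V.
k_n = μ_nC_ox · (W/L) = 3.9 mA/V².
I_D = ½ k_n V_ov² = 0.5 × 3.9 × 2.5² = 12.2 mA.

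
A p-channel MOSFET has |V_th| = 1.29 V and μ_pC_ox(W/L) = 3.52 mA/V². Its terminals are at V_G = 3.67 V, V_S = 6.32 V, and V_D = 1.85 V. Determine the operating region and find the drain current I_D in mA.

V_SG = V_S − V_G = 6.32 − 3.67 = 2.65 V; V_SD = V_S − V_D = 6.32 − 1.85 = 4.47 V.
V_ov = V_SG − |V_th| = 2.65 − 1.29 = 1.36 V.
Since V_SD = 4.47 V ≥ V_ov = 1.36 V, the device is in saturation.
I_D = ½ k_p V_ov² = 0.5 × 3.52 × 1.36² = 3.26 mA.

Saturation; I_D = 3.26 mA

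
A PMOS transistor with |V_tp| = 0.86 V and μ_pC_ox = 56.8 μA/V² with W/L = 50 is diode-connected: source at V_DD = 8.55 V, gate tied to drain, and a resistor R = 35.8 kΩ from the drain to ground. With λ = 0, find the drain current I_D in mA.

I_D = 0.204 mA

With gate tied to drain, V_SG = V_SD ≥ V_SG − |V_tp|, so the device is in saturation.
k_p = μ_pC_ox · (W/L) = 2.84 mA/V².
KCL at the drain: ½ k_p (V_SG − |V_tp|)² = (V_DD − V_SG)/R.
Let x = V_SG − 0.86. Then 50.8 x² + x − 7.69 = 0, giving x = 0.379 V (positive root), so V_SG = 1.24 V.
I_D = (V_DD − V_SG)/R = (8.55 − 1.24) / 35.8 = 0.204 mA.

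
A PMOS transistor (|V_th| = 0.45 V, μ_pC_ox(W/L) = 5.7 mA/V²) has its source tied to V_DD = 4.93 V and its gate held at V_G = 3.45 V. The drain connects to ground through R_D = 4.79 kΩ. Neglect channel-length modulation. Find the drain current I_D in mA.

I_D = 0.991 mA

V_SG = V_DD − V_G = 4.93 − 3.45 = 1.48 V, so V_ov = 1.48 − 0.45 = 1.03 V.
Assume saturation: I_D = ½ k_p V_ov² = 0.5 × 5.7 × 1.03² = 3.02 mA, giving V_SD = V_DD − I_D R_D = 4.93 − 3.02 × 4.79 = -9.55 V.
But -9.55 V < V_ov = 1.03 V, so the device is actually in triode.
In triode I_D = k_p[V_ov V_SD − ½ V_SD²] and I_D = (V_DD − V_SD)/R_D. Equating: 13.7 V_SD² − 29.12 V_SD + 4.93 = 0, giving V_SD = 0.185 V (the root below V_ov).
I_D = (4.93 − 0.185) / 4.79 = 0.991 mA.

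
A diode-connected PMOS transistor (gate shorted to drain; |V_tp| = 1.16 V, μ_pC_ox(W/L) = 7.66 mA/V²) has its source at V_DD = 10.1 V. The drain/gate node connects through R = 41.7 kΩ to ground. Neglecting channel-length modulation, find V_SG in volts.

With gate tied to drain, V_SG = V_SD ≥ V_SG − |V_tp|, so the device is in saturation.
KCL at the drain: ½ k_p (V_SG − |V_tp|)² = (V_DD − V_SG)/R.
Let x = V_SG − 1.16. Then 160 x² + x − 8.94 = 0, giving x = 0.233 V (positive root), so V_SG = 1.39 V.
I_D = (V_DD − V_SG)/R = (10.1 − 1.39) / 41.7 = 0.209 mA.

V_SG = 1.39 V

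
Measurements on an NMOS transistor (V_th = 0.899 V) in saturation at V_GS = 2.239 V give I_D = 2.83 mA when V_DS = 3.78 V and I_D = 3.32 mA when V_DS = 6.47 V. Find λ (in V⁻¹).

With V_GS fixed, I_D ∝ (1 + λ V_DS) in saturation, so I_D2/I_D1 = (1 + λ V_DS2)/(1 + λ V_DS1).
3.32/2.83 = 1.173 = (1 + 6.47 λ)/(1 + 3.78 λ).
Solving: λ (I_D1 V_DS2 − I_D2 V_DS1) = I_D2 − I_D1, so λ = (3.32 − 2.83) / (2.83 × 6.47 − 3.32 × 3.78) = 0.49 / 5.76 = 0.0851 V⁻¹.

λ = 0.0851 V⁻¹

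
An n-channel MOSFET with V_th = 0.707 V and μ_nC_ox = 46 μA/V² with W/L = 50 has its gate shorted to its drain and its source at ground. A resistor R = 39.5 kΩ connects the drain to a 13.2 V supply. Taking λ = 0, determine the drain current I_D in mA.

With gate tied to drain, V_GS = V_DS ≥ V_GS − V_th, so the device is in saturation.
k_n = μ_nC_ox · (W/L) = 2.3 mA/V².
KCL at the drain: ½ k_n (V_GS − V_th)² = (V_DD − V_GS)/R.
Let x = V_GS − 0.707. Then 45.4 x² + x − 12.49 = 0, giving x = 0.514 V (positive root), so V_GS = 1.22 V.
I_D = (V_DD − V_GS)/R = (13.2 − 1.22) / 39.5 = 0.303 mA.

I_D = 0.303 mA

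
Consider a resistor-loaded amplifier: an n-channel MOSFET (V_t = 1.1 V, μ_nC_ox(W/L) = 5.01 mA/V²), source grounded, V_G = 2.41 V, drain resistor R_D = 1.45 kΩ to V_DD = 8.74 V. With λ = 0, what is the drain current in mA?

V_GS = V_G = 2.41 V, so V_ov = 2.41 − 1.1 = 1.31 V.
Assume saturation: I_D = ½ k_n V_ov² = 0.5 × 5.01 × 1.31² = 4.3 mA, giving V_DS = V_DD − I_D R_D = 8.74 − 4.3 × 1.45 = 2.51 V.
V_DS = 2.51 V ≥ V_ov = 1.31 V, confirming saturation.

I_D = 4.30 mA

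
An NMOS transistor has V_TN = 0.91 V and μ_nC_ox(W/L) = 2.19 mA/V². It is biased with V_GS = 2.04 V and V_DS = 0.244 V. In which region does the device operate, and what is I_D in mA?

V_ov = V_GS − V_TN = 2.04 − 0.91 = 1.13 V.
Since V_DS = 0.244 V < V_ov = 1.13 V, the device is in the triode region.
I_D = k_n [V_ov · V_DS − ½ V_DS²] = 2.19 × [1.13 × 0.244 − 0.5 × 0.244²] = 0.539 mA.

Triode; I_D = 0.539 mA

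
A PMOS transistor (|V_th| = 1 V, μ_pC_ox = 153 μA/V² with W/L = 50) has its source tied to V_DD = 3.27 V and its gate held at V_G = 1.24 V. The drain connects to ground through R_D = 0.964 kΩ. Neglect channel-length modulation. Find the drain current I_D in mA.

I_D = 2.90 mA

V_SG = V_DD − V_G = 3.27 − 1.24 = 2.03 V, so V_ov = 2.03 − 1 = 1.03 V.
k_p = μ_pC_ox · (W/L) = 7.65 mA/V².
Assume saturation: I_D = ½ k_p V_ov² = 0.5 × 7.65 × 1.03² = 4.06 mA, giving V_SD = V_DD − I_D R_D = 3.27 − 4.06 × 0.964 = -0.642 V.
But -0.642 V < V_ov = 1.03 V, so the device is actually in triode.
In triode I_D = k_p[V_ov V_SD − ½ V_SD²] and I_D = (V_DD − V_SD)/R_D. Equating: 3.69 V_SD² − 8.596 V_SD + 3.27 = 0, giving V_SD = 0.479 V (the root below V_ov).
I_D = (3.27 − 0.479) / 0.964 = 2.9 mA.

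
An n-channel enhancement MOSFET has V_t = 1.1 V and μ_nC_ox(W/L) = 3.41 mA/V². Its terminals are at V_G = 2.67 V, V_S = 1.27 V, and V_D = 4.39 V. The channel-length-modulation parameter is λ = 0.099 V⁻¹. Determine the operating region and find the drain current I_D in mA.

V_GS = V_G − V_S = 2.67 − 1.27 = 1.4 V; V_DS = V_D − V_S = 4.39 − 1.27 = 3.12 V.
V_ov = V_GS − V_t = 1.4 − 1.1 = 0.3 V.
Since V_DS = 3.12 V ≥ V_ov = 0.3 V, the device is in saturation.
I_D = ½ k_n V_ov² (1 + λ V_DS) = 0.5 × 3.41 × 0.3² × (1 + 0.099 × 3.12) = 0.201 mA.

Saturation; I_D = 0.201 mA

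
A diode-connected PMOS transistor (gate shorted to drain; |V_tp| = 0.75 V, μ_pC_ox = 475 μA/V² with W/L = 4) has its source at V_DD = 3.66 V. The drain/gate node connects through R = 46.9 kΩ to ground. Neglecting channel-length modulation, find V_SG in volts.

V_SG = 0.995 V

With gate tied to drain, V_SG = V_SD ≥ V_SG − |V_tp|, so the device is in saturation.
k_p = μ_pC_ox · (W/L) = 1.9 mA/V².
KCL at the drain: ½ k_p (V_SG − |V_tp|)² = (V_DD − V_SG)/R.
Let x = V_SG − 0.75. Then 44.6 x² + x − 2.91 = 0, giving x = 0.245 V (positive root), so V_SG = 0.995 V.
I_D = (V_DD − V_SG)/R = (3.66 − 0.995) / 46.9 = 0.0568 mA.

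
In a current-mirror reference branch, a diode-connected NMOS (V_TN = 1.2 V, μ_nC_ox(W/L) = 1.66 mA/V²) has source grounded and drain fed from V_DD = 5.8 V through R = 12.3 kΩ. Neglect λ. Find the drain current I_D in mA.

With gate tied to drain, V_GS = V_DS ≥ V_GS − V_TN, so the device is in saturation.
KCL at the drain: ½ k_n (V_GS − V_TN)² = (V_DD − V_GS)/R.
Let x = V_GS − 1.2. Then 10.2 x² + x − 4.6 = 0, giving x = 0.624 V (positive root), so V_GS = 1.82 V.
I_D = (V_DD − V_GS)/R = (5.8 − 1.82) / 12.3 = 0.323 mA.

I_D = 0.323 mA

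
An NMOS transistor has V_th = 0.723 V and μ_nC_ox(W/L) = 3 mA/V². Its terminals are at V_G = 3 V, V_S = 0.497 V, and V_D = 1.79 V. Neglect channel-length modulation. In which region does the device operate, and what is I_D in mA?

V_GS = V_G − V_S = 3 − 0.497 = 2.5 V; V_DS = V_D − V_S = 1.79 − 0.497 = 1.29 V.
V_ov = V_GS − V_th = 2.5 − 0.723 = 1.78 V.
Since V_DS = 1.29 V < V_ov = 1.78 V, the device is in the triode region.
I_D = k_n [V_ov · V_DS − ½ V_DS²] = 3 × [1.78 × 1.29 − 0.5 × 1.29²] = 4.4 mA.

Triode; I_D = 4.40 mA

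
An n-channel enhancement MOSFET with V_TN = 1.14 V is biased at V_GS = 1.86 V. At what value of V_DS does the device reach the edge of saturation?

V_DS,sat = 0.720 V

The boundary between triode and saturation is V_DS = V_GS − V_TN = V_ov.
V_ov = 1.86 − 1.14 = 0.72 V.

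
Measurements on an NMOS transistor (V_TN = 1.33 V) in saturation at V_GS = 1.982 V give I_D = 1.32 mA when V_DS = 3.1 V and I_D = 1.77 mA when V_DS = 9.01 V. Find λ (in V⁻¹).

λ = 0.0702 V⁻¹

With V_GS fixed, I_D ∝ (1 + λ V_DS) in saturation, so I_D2/I_D1 = (1 + λ V_DS2)/(1 + λ V_DS1).
1.77/1.32 = 1.341 = (1 + 9.01 λ)/(1 + 3.1 λ).
Solving: λ (I_D1 V_DS2 − I_D2 V_DS1) = I_D2 − I_D1, so λ = (1.77 − 1.32) / (1.32 × 9.01 − 1.77 × 3.1) = 0.45 / 6.41 = 0.0702 V⁻¹.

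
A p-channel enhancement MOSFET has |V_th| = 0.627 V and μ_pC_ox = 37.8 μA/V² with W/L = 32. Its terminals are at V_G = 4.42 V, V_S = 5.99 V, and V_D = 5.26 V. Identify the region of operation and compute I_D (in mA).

V_SG = V_S − V_G = 5.99 − 4.42 = 1.57 V; V_SD = V_S − V_D = 5.99 − 5.26 = 0.73 V.
k_p = μ_pC_ox · (W/L) = 1.21 mA/V².
V_ov = V_SG − |V_th| = 1.57 − 0.627 = 0.943 V.
Since V_SD = 0.73 V < V_ov = 0.943 V, the device is in the triode region.
I_D = k_p [V_ov · V_SD − ½ V_SD²] = 1.21 × [0.943 × 0.73 − 0.5 × 0.73²] = 0.51 mA.

Triode; I_D = 0.510 mA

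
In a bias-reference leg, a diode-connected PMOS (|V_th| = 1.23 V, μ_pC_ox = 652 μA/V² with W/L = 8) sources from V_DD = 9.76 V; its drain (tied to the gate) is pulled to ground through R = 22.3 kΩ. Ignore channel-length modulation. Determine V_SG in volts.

V_SG = 1.60 V

With gate tied to drain, V_SG = V_SD ≥ V_SG − |V_th|, so the device is in saturation.
k_p = μ_pC_ox · (W/L) = 5.216 mA/V².
KCL at the drain: ½ k_p (V_SG − |V_th|)² = (V_DD − V_SG)/R.
Let x = V_SG − 1.23. Then 58.2 x² + x − 8.53 = 0, giving x = 0.374 V (positive root), so V_SG = 1.6 V.
I_D = (V_DD − V_SG)/R = (9.76 − 1.6) / 22.3 = 0.366 mA.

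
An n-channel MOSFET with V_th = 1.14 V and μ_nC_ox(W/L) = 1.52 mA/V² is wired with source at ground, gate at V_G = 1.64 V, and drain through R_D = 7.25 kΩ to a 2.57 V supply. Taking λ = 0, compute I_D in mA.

I_D = 0.190 mA

V_GS = V_G = 1.64 V, so V_ov = 1.64 − 1.14 = 0.5 V.
Assume saturation: I_D = ½ k_n V_ov² = 0.5 × 1.52 × 0.5² = 0.19 mA, giving V_DS = V_DD − I_D R_D = 2.57 − 0.19 × 7.25 = 1.19 V.
V_DS = 1.19 V ≥ V_ov = 0.5 V, confirming saturation.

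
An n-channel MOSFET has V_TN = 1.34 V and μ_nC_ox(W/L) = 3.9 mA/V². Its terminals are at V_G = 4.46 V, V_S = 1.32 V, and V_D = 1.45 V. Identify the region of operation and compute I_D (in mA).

Triode; I_D = 0.880 mA

V_GS = V_G − V_S = 4.46 − 1.32 = 3.14 V; V_DS = V_D − V_S = 1.45 − 1.32 = 0.13 V.
V_ov = V_GS − V_TN = 3.14 − 1.34 = 1.8 V.
Since V_DS = 0.13 V < V_ov = 1.8 V, the device is in the triode region.
I_D = k_n [V_ov · V_DS − ½ V_DS²] = 3.9 × [1.8 × 0.13 − 0.5 × 0.13²] = 0.88 mA.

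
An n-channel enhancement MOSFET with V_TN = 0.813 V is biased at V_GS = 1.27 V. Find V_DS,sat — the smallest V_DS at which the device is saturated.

V_DS,sat = 0.457 V

The boundary between triode and saturation is V_DS = V_GS − V_TN = V_ov.
V_ov = 1.27 − 0.813 = 0.457 V.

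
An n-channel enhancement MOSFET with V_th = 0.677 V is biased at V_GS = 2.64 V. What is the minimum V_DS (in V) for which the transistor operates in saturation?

The boundary between triode and saturation is V_DS = V_GS − V_th = V_ov.
V_ov = 2.64 − 0.677 = 1.96 V.

V_DS,sat = 1.96 V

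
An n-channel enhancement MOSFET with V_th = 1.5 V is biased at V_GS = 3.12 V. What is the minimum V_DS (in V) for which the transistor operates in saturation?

V_DS,sat = 1.62 V

The boundary between triode and saturation is V_DS = V_GS − V_th = V_ov.
V_ov = 3.12 − 1.5 = 1.62 V.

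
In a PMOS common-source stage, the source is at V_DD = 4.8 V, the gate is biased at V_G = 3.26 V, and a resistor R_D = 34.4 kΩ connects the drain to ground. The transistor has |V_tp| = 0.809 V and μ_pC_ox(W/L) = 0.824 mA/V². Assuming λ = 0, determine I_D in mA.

I_D = 0.132 mA

V_SG = V_DD − V_G = 4.8 − 3.26 = 1.54 V, so V_ov = 1.54 − 0.809 = 0.731 V.
Assume saturation: I_D = ½ k_p V_ov² = 0.5 × 0.824 × 0.731² = 0.22 mA, giving V_SD = V_DD − I_D R_D = 4.8 − 0.22 × 34.4 = -2.77 V.
But -2.77 V < V_ov = 0.731 V, so the device is actually in triode.
In triode I_D = k_p[V_ov V_SD − ½ V_SD²] and I_D = (V_DD − V_SD)/R_D. Equating: 14.2 V_SD² − 21.72 V_SD + 4.8 = 0, giving V_SD = 0.268 V (the root below V_ov).
I_D = (4.8 − 0.268) / 34.4 = 0.132 mA.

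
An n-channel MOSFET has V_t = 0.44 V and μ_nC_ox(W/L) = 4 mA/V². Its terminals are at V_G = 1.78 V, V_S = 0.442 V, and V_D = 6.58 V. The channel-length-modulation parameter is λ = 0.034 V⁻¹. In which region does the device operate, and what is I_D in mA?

V_GS = V_G − V_S = 1.78 − 0.442 = 1.34 V; V_DS = V_D − V_S = 6.58 − 0.442 = 6.14 V.
V_ov = V_GS − V_t = 1.34 − 0.44 = 0.898 V.
Since V_DS = 6.14 V ≥ V_ov = 0.898 V, the device is in saturation.
I_D = ½ k_n V_ov² (1 + λ V_DS) = 0.5 × 4 × 0.898² × (1 + 0.034 × 6.14) = 1.95 mA.

Saturation; I_D = 1.95 mA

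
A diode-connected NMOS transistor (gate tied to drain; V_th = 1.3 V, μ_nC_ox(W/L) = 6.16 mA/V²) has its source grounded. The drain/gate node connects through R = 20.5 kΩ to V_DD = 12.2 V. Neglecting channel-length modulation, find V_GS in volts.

V_GS = 1.71 V

With gate tied to drain, V_GS = V_DS ≥ V_GS − V_th, so the device is in saturation.
KCL at the drain: ½ k_n (V_GS − V_th)² = (V_DD − V_GS)/R.
Let x = V_GS − 1.3. Then 63.1 x² + x − 10.9 = 0, giving x = 0.408 V (positive root), so V_GS = 1.71 V.
I_D = (V_DD − V_GS)/R = (12.2 − 1.71) / 20.5 = 0.512 mA.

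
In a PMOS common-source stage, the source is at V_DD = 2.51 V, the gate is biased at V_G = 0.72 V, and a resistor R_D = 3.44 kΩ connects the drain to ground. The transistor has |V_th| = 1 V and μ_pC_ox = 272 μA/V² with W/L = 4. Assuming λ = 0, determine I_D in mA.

I_D = 0.340 mA

V_SG = V_DD − V_G = 2.51 − 0.72 = 1.79 V, so V_ov = 1.79 − 1 = 0.79 V.
k_p = μ_pC_ox · (W/L) = 1.088 mA/V².
Assume saturation: I_D = ½ k_p V_ov² = 0.5 × 1.088 × 0.79² = 0.34 mA, giving V_SD = V_DD − I_D R_D = 2.51 − 0.34 × 3.44 = 1.34 V.
V_SD = 1.34 V ≥ V_ov = 0.79 V, confirming saturation.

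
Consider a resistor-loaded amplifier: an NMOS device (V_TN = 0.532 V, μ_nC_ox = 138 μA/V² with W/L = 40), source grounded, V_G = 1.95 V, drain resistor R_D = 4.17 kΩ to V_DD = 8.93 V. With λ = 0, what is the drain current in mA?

I_D = 2.07 mA

V_GS = V_G = 1.95 V, so V_ov = 1.95 − 0.532 = 1.42 V.
k_n = μ_nC_ox · (W/L) = 5.52 mA/V².
Assume saturation: I_D = ½ k_n V_ov² = 0.5 × 5.52 × 1.42² = 5.55 mA, giving V_DS = V_DD − I_D R_D = 8.93 − 5.55 × 4.17 = -14.2 V.
But -14.2 V < V_ov = 1.42 V, so the device is actually in triode.
In triode I_D = k_n[V_ov V_DS − ½ V_DS²] and I_D = (V_DD − V_DS)/R_D. Equating: 11.5 V_DS² − 33.64 V_DS + 8.93 = 0, giving V_DS = 0.295 V (the root below V_ov).
I_D = (8.93 − 0.295) / 4.17 = 2.07 mA.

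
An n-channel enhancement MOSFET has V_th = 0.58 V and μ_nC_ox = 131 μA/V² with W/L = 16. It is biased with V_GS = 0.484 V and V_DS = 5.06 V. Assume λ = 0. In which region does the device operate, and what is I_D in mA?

V_GS = 0.484 V < V_th = 0.58 V, so the transistor is in cutoff.

Cutoff; I_D = 0 mA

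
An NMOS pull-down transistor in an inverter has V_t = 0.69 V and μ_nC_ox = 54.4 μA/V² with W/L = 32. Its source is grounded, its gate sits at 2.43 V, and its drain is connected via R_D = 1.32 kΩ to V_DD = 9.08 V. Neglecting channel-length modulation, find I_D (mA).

I_D = 2.64 mA

V_GS = V_G = 2.43 V, so V_ov = 2.43 − 0.69 = 1.74 V.
k_n = μ_nC_ox · (W/L) = 1.741 mA/V².
Assume saturation: I_D = ½ k_n V_ov² = 0.5 × 1.741 × 1.74² = 2.64 mA, giving V_DS = V_DD − I_D R_D = 9.08 − 2.64 × 1.32 = 5.6 V.
V_DS = 5.6 V ≥ V_ov = 1.74 V, confirming saturation.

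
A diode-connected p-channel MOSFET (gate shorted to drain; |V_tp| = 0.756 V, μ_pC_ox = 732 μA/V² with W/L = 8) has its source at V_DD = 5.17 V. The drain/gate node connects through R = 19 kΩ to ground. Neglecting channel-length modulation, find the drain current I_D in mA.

With gate tied to drain, V_SG = V_SD ≥ V_SG − |V_tp|, so the device is in saturation.
k_p = μ_pC_ox · (W/L) = 5.856 mA/V².
KCL at the drain: ½ k_p (V_SG − |V_tp|)² = (V_DD − V_SG)/R.
Let x = V_SG − 0.756. Then 55.6 x² + x − 4.414 = 0, giving x = 0.273 V (positive root), so V_SG = 1.03 V.
I_D = (V_DD − V_SG)/R = (5.17 − 1.03) / 19 = 0.218 mA.

I_D = 0.218 mA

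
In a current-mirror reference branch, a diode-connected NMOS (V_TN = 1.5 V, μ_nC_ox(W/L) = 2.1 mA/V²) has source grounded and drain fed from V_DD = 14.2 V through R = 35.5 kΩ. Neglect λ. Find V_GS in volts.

V_GS = 2.07 V

With gate tied to drain, V_GS = V_DS ≥ V_GS − V_TN, so the device is in saturation.
KCL at the drain: ½ k_n (V_GS − V_TN)² = (V_DD − V_GS)/R.
Let x = V_GS − 1.5. Then 37.3 x² + x − 12.7 = 0, giving x = 0.57 V (positive root), so V_GS = 2.07 V.
I_D = (V_DD − V_GS)/R = (14.2 − 2.07) / 35.5 = 0.342 mA.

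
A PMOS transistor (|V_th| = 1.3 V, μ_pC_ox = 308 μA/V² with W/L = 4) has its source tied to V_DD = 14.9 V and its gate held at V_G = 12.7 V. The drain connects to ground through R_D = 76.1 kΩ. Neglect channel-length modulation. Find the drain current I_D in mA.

I_D = 0.193 mA

V_SG = V_DD − V_G = 14.9 − 12.7 = 2.2 V, so V_ov = 2.2 − 1.3 = 0.9 V.
k_p = μ_pC_ox · (W/L) = 1.232 mA/V².
Assume saturation: I_D = ½ k_p V_ov² = 0.5 × 1.232 × 0.9² = 0.499 mA, giving V_SD = V_DD − I_D R_D = 14.9 − 0.499 × 76.1 = -23.1 V.
But -23.1 V < V_ov = 0.9 V, so the device is actually in triode.
In triode I_D = k_p[V_ov V_SD − ½ V_SD²] and I_D = (V_DD − V_SD)/R_D. Equating: 46.9 V_SD² − 85.38 V_SD + 14.9 = 0, giving V_SD = 0.195 V (the root below V_ov).
I_D = (14.9 − 0.195) / 76.1 = 0.193 mA.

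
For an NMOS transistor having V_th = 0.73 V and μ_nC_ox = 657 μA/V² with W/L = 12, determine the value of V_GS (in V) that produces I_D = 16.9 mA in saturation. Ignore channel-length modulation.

k_n = μ_nC_ox · (W/L) = 7.884 mA/V².
In saturation I_D = ½ k_n (V_GS − V_th)², so V_GS − V_th = √(2 I_D / k_n) = √(2 × 16.9 / 7.884) = 2.07 V.
V_GS = 0.73 + 2.07 = 2.8 V.

V_GS = 2.80 V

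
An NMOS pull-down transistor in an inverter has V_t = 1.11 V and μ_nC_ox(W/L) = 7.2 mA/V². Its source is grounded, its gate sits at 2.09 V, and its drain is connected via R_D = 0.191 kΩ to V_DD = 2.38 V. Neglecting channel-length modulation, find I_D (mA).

V_GS = V_G = 2.09 V, so V_ov = 2.09 − 1.11 = 0.98 V.
Assume saturation: I_D = ½ k_n V_ov² = 0.5 × 7.2 × 0.98² = 3.46 mA, giving V_DS = V_DD − I_D R_D = 2.38 − 3.46 × 0.191 = 1.72 V.
V_DS = 1.72 V ≥ V_ov = 0.98 V, confirming saturation.

I_D = 3.46 mA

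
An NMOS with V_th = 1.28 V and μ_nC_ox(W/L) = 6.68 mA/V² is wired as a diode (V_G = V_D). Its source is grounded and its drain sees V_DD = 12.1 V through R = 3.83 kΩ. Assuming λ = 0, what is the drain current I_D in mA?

I_D = 2.59 mA

With gate tied to drain, V_GS = V_DS ≥ V_GS − V_th, so the device is in saturation.
KCL at the drain: ½ k_n (V_GS − V_th)² = (V_DD − V_GS)/R.
Let x = V_GS − 1.28. Then 12.8 x² + x − 10.82 = 0, giving x = 0.881 V (positive root), so V_GS = 2.16 V.
I_D = (V_DD − V_GS)/R = (12.1 − 2.16) / 3.83 = 2.59 mA.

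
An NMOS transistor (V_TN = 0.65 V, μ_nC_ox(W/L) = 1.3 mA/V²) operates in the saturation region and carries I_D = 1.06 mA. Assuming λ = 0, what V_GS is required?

V_GS = 1.93 V

In saturation I_D = ½ k_n (V_GS − V_TN)², so V_GS − V_TN = √(2 I_D / k_n) = √(2 × 1.06 / 1.3) = 1.28 V.
V_GS = 0.65 + 1.28 = 1.93 V.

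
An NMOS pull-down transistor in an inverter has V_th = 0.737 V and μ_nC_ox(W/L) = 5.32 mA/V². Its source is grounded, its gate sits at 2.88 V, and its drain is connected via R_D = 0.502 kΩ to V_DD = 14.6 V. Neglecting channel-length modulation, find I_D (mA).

I_D = 12.2 mA

V_GS = V_G = 2.88 V, so V_ov = 2.88 − 0.737 = 2.14 V.
Assume saturation: I_D = ½ k_n V_ov² = 0.5 × 5.32 × 2.14² = 12.2 mA, giving V_DS = V_DD − I_D R_D = 14.6 − 12.2 × 0.502 = 8.47 V.
V_DS = 8.47 V ≥ V_ov = 2.14 V, confirming saturation.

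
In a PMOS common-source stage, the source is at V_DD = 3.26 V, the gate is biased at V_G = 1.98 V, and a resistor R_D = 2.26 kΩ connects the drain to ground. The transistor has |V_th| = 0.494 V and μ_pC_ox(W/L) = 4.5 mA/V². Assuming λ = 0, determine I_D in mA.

V_SG = V_DD − V_G = 3.26 − 1.98 = 1.28 V, so V_ov = 1.28 − 0.494 = 0.786 V.
Assume saturation: I_D = ½ k_p V_ov² = 0.5 × 4.5 × 0.786² = 1.39 mA, giving V_SD = V_DD − I_D R_D = 3.26 − 1.39 × 2.26 = 0.119 V.
But 0.119 V < V_ov = 0.786 V, so the device is actually in triode.
In triode I_D = k_p[V_ov V_SD − ½ V_SD²] and I_D = (V_DD − V_SD)/R_D. Equating: 5.08 V_SD² − 8.994 V_SD + 3.26 = 0, giving V_SD = 0.509 V (the root below V_ov).
I_D = (3.26 − 0.509) / 2.26 = 1.22 mA.

I_D = 1.22 mA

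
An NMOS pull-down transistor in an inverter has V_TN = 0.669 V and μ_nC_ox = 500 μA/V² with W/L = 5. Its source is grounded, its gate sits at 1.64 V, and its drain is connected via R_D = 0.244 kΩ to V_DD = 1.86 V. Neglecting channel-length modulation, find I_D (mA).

V_GS = V_G = 1.64 V, so V_ov = 1.64 − 0.669 = 0.971 V.
k_n = μ_nC_ox · (W/L) = 2.5 mA/V².
Assume saturation: I_D = ½ k_n V_ov² = 0.5 × 2.5 × 0.971² = 1.18 mA, giving V_DS = V_DD − I_D R_D = 1.86 − 1.18 × 0.244 = 1.57 V.
V_DS = 1.57 V ≥ V_ov = 0.971 V, confirming saturation.

I_D = 1.18 mA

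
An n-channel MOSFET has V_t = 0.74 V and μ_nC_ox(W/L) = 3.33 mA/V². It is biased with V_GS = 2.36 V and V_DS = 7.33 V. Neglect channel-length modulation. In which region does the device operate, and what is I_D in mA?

V_ov = V_GS − V_t = 2.36 − 0.74 = 1.62 V.
Since V_DS = 7.33 V ≥ V_ov = 1.62 V, the device is in saturation.
I_D = ½ k_n V_ov² = 0.5 × 3.33 × 1.62² = 4.37 mA.

Saturation; I_D = 4.37 mA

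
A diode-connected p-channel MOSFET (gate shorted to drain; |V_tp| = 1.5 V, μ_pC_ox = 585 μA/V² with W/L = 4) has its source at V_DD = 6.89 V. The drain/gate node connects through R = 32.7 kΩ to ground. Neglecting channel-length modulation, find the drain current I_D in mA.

I_D = 0.154 mA

With gate tied to drain, V_SG = V_SD ≥ V_SG − |V_tp|, so the device is in saturation.
k_p = μ_pC_ox · (W/L) = 2.34 mA/V².
KCL at the drain: ½ k_p (V_SG − |V_tp|)² = (V_DD − V_SG)/R.
Let x = V_SG − 1.5. Then 38.3 x² + x − 5.39 = 0, giving x = 0.363 V (positive root), so V_SG = 1.86 V.
I_D = (V_DD − V_SG)/R = (6.89 − 1.86) / 32.7 = 0.154 mA.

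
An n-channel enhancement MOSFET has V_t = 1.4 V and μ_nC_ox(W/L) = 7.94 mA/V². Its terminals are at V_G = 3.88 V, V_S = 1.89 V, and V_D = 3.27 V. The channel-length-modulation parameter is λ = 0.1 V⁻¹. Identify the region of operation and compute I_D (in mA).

V_GS = V_G − V_S = 3.88 − 1.89 = 1.99 V; V_DS = V_D − V_S = 3.27 − 1.89 = 1.38 V.
V_ov = V_GS − V_t = 1.99 − 1.4 = 0.59 V.
Since V_DS = 1.38 V ≥ V_ov = 0.59 V, the device is in saturation.
I_D = ½ k_n V_ov² (1 + λ V_DS) = 0.5 × 7.94 × 0.59² × (1 + 0.1 × 1.38) = 1.57 mA.

Saturation; I_D = 1.57 mA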